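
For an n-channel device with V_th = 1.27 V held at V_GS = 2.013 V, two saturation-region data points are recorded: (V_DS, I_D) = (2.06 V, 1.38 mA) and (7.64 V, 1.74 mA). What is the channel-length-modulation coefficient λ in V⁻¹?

λ = 0.0517 V⁻¹

With V_GS fixed, I_D ∝ (1 + λ V_DS) in saturation, so I_D2/I_D1 = (1 + λ V_DS2)/(1 + λ V_DS1).
1.74/1.38 = 1.261 = (1 + 7.64 λ)/(1 + 2.06 λ).
Solving: λ (I_D1 V_DS2 − I_D2 V_DS1) = I_D2 − I_D1, so λ = (1.74 − 1.38) / (1.38 × 7.64 − 1.74 × 2.06) = 0.36 / 6.96 = 0.0517 V⁻¹.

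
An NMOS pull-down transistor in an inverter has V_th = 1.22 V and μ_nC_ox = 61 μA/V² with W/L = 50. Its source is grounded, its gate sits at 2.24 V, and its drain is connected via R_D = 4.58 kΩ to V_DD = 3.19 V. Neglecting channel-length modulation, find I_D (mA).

V_GS = V_G = 2.24 V, so V_ov = 2.24 − 1.22 = 1.02 V.
k_n = μ_nC_ox · (W/L) = 3.05 mA/V².
Assume saturation: I_D = ½ k_n V_ov² = 0.5 × 3.05 × 1.02² = 1.59 mA, giving V_DS = V_DD − I_D R_D = 3.19 − 1.59 × 4.58 = -4.08 V.
But -4.08 V < V_ov = 1.02 V, so the device is actually in triode.
In triode I_D = k_n[V_ov V_DS − ½ V_DS²] and I_D = (V_DD − V_DS)/R_D. Equating: 6.98 V_DS² − 15.25 V_DS + 3.19 = 0, giving V_DS = 0.234 V (the root below V_ov).
I_D = (3.19 − 0.234) / 4.58 = 0.645 mA.

I_D = 0.645 mA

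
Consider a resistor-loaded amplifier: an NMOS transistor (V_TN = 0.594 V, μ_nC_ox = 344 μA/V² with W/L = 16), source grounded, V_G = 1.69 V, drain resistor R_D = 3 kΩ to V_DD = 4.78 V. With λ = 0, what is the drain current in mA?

I_D = 1.50 mA

V_GS = V_G = 1.69 V, so V_ov = 1.69 − 0.594 = 1.1 V.
k_n = μ_nC_ox · (W/L) = 5.504 mA/V².
Assume saturation: I_D = ½ k_n V_ov² = 0.5 × 5.504 × 1.1² = 3.31 mA, giving V_DS = V_DD − I_D R_D = 4.78 − 3.31 × 3 = -5.14 V.
But -5.14 V < V_ov = 1.1 V, so the device is actually in triode.
In triode I_D = k_n[V_ov V_DS − ½ V_DS²] and I_D = (V_DD − V_DS)/R_D. Equating: 8.26 V_DS² − 19.1 V_DS + 4.78 = 0, giving V_DS = 0.286 V (the root below V_ov).
I_D = (4.78 − 0.286) / 3 = 1.5 mA.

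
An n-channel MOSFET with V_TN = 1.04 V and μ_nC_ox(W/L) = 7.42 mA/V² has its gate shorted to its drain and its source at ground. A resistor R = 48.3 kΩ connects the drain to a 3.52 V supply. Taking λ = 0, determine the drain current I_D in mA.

With gate tied to drain, V_GS = V_DS ≥ V_GS − V_TN, so the device is in saturation.
KCL at the drain: ½ k_n (V_GS − V_TN)² = (V_DD − V_GS)/R.
Let x = V_GS − 1.04. Then 179 x² + x − 2.48 = 0, giving x = 0.115 V (positive root), so V_GS = 1.15 V.
I_D = (V_DD − V_GS)/R = (3.52 − 1.15) / 48.3 = 0.049 mA.

I_D = 0.0490 mA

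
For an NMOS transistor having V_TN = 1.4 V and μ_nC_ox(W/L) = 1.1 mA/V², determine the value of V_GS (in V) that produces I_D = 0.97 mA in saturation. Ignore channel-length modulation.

V_GS = 2.73 V

In saturation I_D = ½ k_n (V_GS − V_TN)², so V_GS − V_TN = √(2 I_D / k_n) = √(2 × 0.97 / 1.1) = 1.33 V.
V_GS = 1.4 + 1.33 = 2.73 V.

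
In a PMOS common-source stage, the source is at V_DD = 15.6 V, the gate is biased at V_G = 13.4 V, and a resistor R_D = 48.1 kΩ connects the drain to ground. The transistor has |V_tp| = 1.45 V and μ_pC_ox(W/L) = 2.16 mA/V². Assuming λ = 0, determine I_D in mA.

I_D = 0.319 mA

V_SG = V_DD − V_G = 15.6 − 13.4 = 2.2 V, so V_ov = 2.2 − 1.45 = 0.75 V.
Assume saturation: I_D = ½ k_p V_ov² = 0.5 × 2.16 × 0.75² = 0.607 mA, giving V_SD = V_DD − I_D R_D = 15.6 − 0.607 × 48.1 = -13.6 V.
But -13.6 V < V_ov = 0.75 V, so the device is actually in triode.
In triode I_D = k_p[V_ov V_SD − ½ V_SD²] and I_D = (V_DD − V_SD)/R_D. Equating: 51.9 V_SD² − 78.92 V_SD + 15.6 = 0, giving V_SD = 0.234 V (the root below V_ov).
I_D = (15.6 − 0.234) / 48.1 = 0.319 mA.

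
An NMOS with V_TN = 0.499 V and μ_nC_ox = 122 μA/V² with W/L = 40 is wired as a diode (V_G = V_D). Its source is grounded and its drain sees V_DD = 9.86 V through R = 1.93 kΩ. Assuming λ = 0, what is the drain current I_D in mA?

I_D = 4.17 mA

With gate tied to drain, V_GS = V_DS ≥ V_GS − V_TN, so the device is in saturation.
k_n = μ_nC_ox · (W/L) = 4.88 mA/V².
KCL at the drain: ½ k_n (V_GS − V_TN)² = (V_DD − V_GS)/R.
Let x = V_GS − 0.499. Then 4.71 x² + x − 9.361 = 0, giving x = 1.31 V (positive root), so V_GS = 1.81 V.
I_D = (V_DD − V_GS)/R = (9.86 − 1.81) / 1.93 = 4.17 mA.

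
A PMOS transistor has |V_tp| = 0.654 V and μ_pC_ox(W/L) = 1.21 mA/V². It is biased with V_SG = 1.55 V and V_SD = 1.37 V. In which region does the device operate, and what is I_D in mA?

V_ov = V_SG − |V_tp| = 1.55 − 0.654 = 0.896 V.
Since V_SD = 1.37 V ≥ V_ov = 0.896 V, the device is in saturation.
I_D = ½ k_p V_ov² = 0.5 × 1.21 × 0.896² = 0.486 mA.

Saturation; I_D = 0.486 mA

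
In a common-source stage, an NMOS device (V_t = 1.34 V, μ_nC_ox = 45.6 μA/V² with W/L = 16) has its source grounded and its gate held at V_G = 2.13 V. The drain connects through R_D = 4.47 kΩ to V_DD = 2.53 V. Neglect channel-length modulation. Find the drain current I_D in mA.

I_D = 0.228 mA

V_GS = V_G = 2.13 V, so V_ov = 2.13 − 1.34 = 0.79 V.
k_n = μ_nC_ox · (W/L) = 0.7296 mA/V².
Assume saturation: I_D = ½ k_n V_ov² = 0.5 × 0.7296 × 0.79² = 0.228 mA, giving V_DS = V_DD − I_D R_D = 2.53 − 0.228 × 4.47 = 1.51 V.
V_DS = 1.51 V ≥ V_ov = 0.79 V, confirming saturation.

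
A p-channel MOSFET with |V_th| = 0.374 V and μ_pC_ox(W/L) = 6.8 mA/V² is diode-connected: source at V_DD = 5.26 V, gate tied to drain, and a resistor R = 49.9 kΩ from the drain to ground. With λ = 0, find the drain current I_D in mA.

I_D = 0.0946 mA

With gate tied to drain, V_SG = V_SD ≥ V_SG − |V_th|, so the device is in saturation.
KCL at the drain: ½ k_p (V_SG − |V_th|)² = (V_DD − V_SG)/R.
Let x = V_SG − 0.374. Then 170 x² + x − 4.886 = 0, giving x = 0.167 V (positive root), so V_SG = 0.541 V.
I_D = (V_DD − V_SG)/R = (5.26 − 0.541) / 49.9 = 0.0946 mA.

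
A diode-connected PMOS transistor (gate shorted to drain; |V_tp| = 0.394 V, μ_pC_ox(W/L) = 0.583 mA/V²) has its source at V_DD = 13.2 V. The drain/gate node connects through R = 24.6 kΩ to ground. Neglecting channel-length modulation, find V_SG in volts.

With gate tied to drain, V_SG = V_SD ≥ V_SG − |V_tp|, so the device is in saturation.
KCL at the drain: ½ k_p (V_SG − |V_tp|)² = (V_DD − V_SG)/R.
Let x = V_SG − 0.394. Then 7.17 x² + x − 12.81 = 0, giving x = 1.27 V (positive root), so V_SG = 1.66 V.
I_D = (V_DD − V_SG)/R = (13.2 − 1.66) / 24.6 = 0.469 mA.

V_SG = 1.66 V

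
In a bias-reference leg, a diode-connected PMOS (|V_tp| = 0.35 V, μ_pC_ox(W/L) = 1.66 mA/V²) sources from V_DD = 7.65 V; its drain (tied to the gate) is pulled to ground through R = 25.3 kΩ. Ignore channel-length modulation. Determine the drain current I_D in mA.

With gate tied to drain, V_SG = V_SD ≥ V_SG − |V_tp|, so the device is in saturation.
KCL at the drain: ½ k_p (V_SG − |V_tp|)² = (V_DD − V_SG)/R.
Let x = V_SG − 0.35. Then 21 x² + x − 7.3 = 0, giving x = 0.566 V (positive root), so V_SG = 0.916 V.
I_D = (V_DD − V_SG)/R = (7.65 − 0.916) / 25.3 = 0.266 mA.

I_D = 0.266 mA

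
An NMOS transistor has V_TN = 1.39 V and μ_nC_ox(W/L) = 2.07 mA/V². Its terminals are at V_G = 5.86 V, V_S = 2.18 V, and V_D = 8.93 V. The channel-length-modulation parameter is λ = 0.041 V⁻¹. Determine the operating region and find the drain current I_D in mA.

Saturation; I_D = 6.93 mA

V_GS = V_G − V_S = 5.86 − 2.18 = 3.68 V; V_DS = V_D − V_S = 8.93 − 2.18 = 6.75 V.
V_ov = V_GS − V_TN = 3.68 − 1.39 = 2.29 V.
Since V_DS = 6.75 V ≥ V_ov = 2.29 V, the device is in saturation.
I_D = ½ k_n V_ov² (1 + λ V_DS) = 0.5 × 2.07 × 2.29² × (1 + 0.041 × 6.75) = 6.93 mA.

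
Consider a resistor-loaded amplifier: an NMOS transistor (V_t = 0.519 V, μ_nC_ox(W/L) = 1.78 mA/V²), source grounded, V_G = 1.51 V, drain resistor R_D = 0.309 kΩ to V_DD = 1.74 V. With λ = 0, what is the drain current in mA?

I_D = 0.874 mA

V_GS = V_G = 1.51 V, so V_ov = 1.51 − 0.519 = 0.991 V.
Assume saturation: I_D = ½ k_n V_ov² = 0.5 × 1.78 × 0.991² = 0.874 mA, giving V_DS = V_DD − I_D R_D = 1.74 − 0.874 × 0.309 = 1.47 V.
V_DS = 1.47 V ≥ V_ov = 0.991 V, confirming saturation.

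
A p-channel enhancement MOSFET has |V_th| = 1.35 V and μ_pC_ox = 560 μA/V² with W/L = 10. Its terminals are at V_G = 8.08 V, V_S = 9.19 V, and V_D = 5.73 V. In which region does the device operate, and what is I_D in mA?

Cutoff; I_D = 0 mA

V_SG = V_S − V_G = 9.19 − 8.08 = 1.11 V; V_SD = V_S − V_D = 9.19 − 5.73 = 3.46 V.
V_SG = 1.11 V < |V_th| = 1.35 V, so the transistor is in cutoff.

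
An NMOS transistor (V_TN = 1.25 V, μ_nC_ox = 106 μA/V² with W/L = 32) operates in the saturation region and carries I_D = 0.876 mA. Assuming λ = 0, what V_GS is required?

k_n = μ_nC_ox · (W/L) = 3.392 mA/V².
In saturation I_D = ½ k_n (V_GS − V_TN)², so V_GS − V_TN = √(2 I_D / k_n) = √(2 × 0.876 / 3.392) = 0.719 V.
V_GS = 1.25 + 0.719 = 1.97 V.

V_GS = 1.97 V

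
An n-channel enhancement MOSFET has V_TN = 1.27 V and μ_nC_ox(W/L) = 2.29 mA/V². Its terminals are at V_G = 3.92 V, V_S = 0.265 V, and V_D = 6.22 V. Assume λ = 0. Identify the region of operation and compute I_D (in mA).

V_GS = V_G − V_S = 3.92 − 0.265 = 3.65 V; V_DS = V_D − V_S = 6.22 − 0.265 = 5.96 V.
V_ov = V_GS − V_TN = 3.65 − 1.27 = 2.38 V.
Since V_DS = 5.96 V ≥ V_ov = 2.38 V, the device is in saturation.
I_D = ½ k_n V_ov² = 0.5 × 2.29 × 2.38² = 6.51 mA.

Saturation; I_D = 6.51 mA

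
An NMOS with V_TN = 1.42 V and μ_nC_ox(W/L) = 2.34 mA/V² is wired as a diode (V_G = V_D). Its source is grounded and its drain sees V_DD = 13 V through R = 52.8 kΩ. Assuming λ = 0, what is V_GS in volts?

With gate tied to drain, V_GS = V_DS ≥ V_GS − V_TN, so the device is in saturation.
KCL at the drain: ½ k_n (V_GS − V_TN)² = (V_DD − V_GS)/R.
Let x = V_GS − 1.42. Then 61.8 x² + x − 11.58 = 0, giving x = 0.425 V (positive root), so V_GS = 1.84 V.
I_D = (V_DD − V_GS)/R = (13 − 1.84) / 52.8 = 0.211 mA.

V_GS = 1.84 V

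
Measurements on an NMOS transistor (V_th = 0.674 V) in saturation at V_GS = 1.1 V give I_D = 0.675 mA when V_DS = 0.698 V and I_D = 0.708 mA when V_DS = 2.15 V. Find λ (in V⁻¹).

With V_GS fixed, I_D ∝ (1 + λ V_DS) in saturation, so I_D2/I_D1 = (1 + λ V_DS2)/(1 + λ V_DS1).
0.708/0.675 = 1.049 = (1 + 2.15 λ)/(1 + 0.698 λ).
Solving: λ (I_D1 V_DS2 − I_D2 V_DS1) = I_D2 − I_D1, so λ = (0.708 − 0.675) / (0.675 × 2.15 − 0.708 × 0.698) = 0.033 / 0.957 = 0.0345 V⁻¹.

λ = 0.0345 V⁻¹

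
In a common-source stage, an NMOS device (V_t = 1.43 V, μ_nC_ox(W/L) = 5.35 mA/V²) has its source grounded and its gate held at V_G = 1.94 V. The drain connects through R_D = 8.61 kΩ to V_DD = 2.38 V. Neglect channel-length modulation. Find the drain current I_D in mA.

I_D = 0.264 mA

V_GS = V_G = 1.94 V, so V_ov = 1.94 − 1.43 = 0.51 V.
Assume saturation: I_D = ½ k_n V_ov² = 0.5 × 5.35 × 0.51² = 0.696 mA, giving V_DS = V_DD − I_D R_D = 2.38 − 0.696 × 8.61 = -3.61 V.
But -3.61 V < V_ov = 0.51 V, so the device is actually in triode.
In triode I_D = k_n[V_ov V_DS − ½ V_DS²] and I_D = (V_DD − V_DS)/R_D. Equating: 23 V_DS² − 24.49 V_DS + 2.38 = 0, giving V_DS = 0.108 V (the root below V_ov).
I_D = (2.38 − 0.108) / 8.61 = 0.264 mA.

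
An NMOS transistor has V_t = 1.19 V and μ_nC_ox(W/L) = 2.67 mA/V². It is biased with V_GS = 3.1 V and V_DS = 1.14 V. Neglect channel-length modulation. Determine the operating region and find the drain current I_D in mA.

V_ov = V_GS − V_t = 3.1 − 1.19 = 1.91 V.
Since V_DS = 1.14 V < V_ov = 1.91 V, the device is in the triode region.
I_D = k_n [V_ov · V_DS − ½ V_DS²] = 2.67 × [1.91 × 1.14 − 0.5 × 1.14²] = 4.08 mA.

Triode; I_D = 4.08 mA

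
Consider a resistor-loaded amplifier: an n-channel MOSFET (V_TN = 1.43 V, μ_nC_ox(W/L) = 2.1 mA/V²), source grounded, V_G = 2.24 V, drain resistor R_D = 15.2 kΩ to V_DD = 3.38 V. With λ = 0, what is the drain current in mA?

V_GS = V_G = 2.24 V, so V_ov = 2.24 − 1.43 = 0.81 V.
Assume saturation: I_D = ½ k_n V_ov² = 0.5 × 2.1 × 0.81² = 0.689 mA, giving V_DS = V_DD − I_D R_D = 3.38 − 0.689 × 15.2 = -7.09 V.
But -7.09 V < V_ov = 0.81 V, so the device is actually in triode.
In triode I_D = k_n[V_ov V_DS − ½ V_DS²] and I_D = (V_DD − V_DS)/R_D. Equating: 16 V_DS² − 26.86 V_DS + 3.38 = 0, giving V_DS = 0.137 V (the root below V_ov).
I_D = (3.38 − 0.137) / 15.2 = 0.213 mA.

I_D = 0.213 mA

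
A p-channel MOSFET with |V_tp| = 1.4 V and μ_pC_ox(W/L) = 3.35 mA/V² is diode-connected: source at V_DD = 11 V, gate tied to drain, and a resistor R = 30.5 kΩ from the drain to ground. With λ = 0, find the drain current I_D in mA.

With gate tied to drain, V_SG = V_SD ≥ V_SG − |V_tp|, so the device is in saturation.
KCL at the drain: ½ k_p (V_SG − |V_tp|)² = (V_DD − V_SG)/R.
Let x = V_SG − 1.4. Then 51.1 x² + x − 9.6 = 0, giving x = 0.424 V (positive root), so V_SG = 1.82 V.
I_D = (V_DD − V_SG)/R = (11 − 1.82) / 30.5 = 0.301 mA.

I_D = 0.301 mA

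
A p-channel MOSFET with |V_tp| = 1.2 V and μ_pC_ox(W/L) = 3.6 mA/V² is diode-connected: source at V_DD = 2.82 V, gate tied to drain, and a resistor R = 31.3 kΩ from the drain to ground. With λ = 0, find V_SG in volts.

V_SG = 1.36 V

With gate tied to drain, V_SG = V_SD ≥ V_SG − |V_tp|, so the device is in saturation.
KCL at the drain: ½ k_p (V_SG − |V_tp|)² = (V_DD − V_SG)/R.
Let x = V_SG − 1.2. Then 56.3 x² + x − 1.62 = 0, giving x = 0.161 V (positive root), so V_SG = 1.36 V.
I_D = (V_DD − V_SG)/R = (2.82 − 1.36) / 31.3 = 0.0466 mA.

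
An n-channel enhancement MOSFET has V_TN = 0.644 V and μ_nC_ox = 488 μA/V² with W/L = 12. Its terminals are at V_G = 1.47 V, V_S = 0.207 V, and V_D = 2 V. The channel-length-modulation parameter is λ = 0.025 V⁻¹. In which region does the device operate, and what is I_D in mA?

Saturation; I_D = 1.17 mA

V_GS = V_G − V_S = 1.47 − 0.207 = 1.26 V; V_DS = V_D − V_S = 2 − 0.207 = 1.79 V.
k_n = μ_nC_ox · (W/L) = 5.856 mA/V².
V_ov = V_GS − V_TN = 1.26 − 0.644 = 0.619 V.
Since V_DS = 1.79 V ≥ V_ov = 0.619 V, the device is in saturation.
I_D = ½ k_n V_ov² (1 + λ V_DS) = 0.5 × 5.856 × 0.619² × (1 + 0.025 × 1.79) = 1.17 mA.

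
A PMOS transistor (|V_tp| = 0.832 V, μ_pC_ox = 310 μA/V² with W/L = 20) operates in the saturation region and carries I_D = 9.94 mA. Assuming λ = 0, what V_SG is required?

k_p = μ_pC_ox · (W/L) = 6.2 mA/V².
In saturation I_D = ½ k_p (V_SG − |V_tp|)², so V_SG − |V_tp| = √(2 I_D / k_p) = √(2 × 9.94 / 6.2) = 1.79 V.
V_SG = 0.832 + 1.79 = 2.62 V.

V_SG = 2.62 V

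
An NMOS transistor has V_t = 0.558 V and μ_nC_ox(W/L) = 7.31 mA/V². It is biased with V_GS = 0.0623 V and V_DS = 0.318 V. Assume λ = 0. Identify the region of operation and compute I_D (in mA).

Cutoff; I_D = 0 mA

V_GS = 0.0623 V < V_t = 0.558 V, so the transistor is in cutoff.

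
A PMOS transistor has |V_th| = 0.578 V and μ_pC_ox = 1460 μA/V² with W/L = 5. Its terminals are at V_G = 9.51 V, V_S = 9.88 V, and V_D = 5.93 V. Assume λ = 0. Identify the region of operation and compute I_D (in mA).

Cutoff; I_D = 0 mA

V_SG = V_S − V_G = 9.88 − 9.51 = 0.37 V; V_SD = V_S − V_D = 9.88 − 5.93 = 3.95 V.
V_SG = 0.37 V < |V_th| = 0.578 V, so the transistor is in cutoff.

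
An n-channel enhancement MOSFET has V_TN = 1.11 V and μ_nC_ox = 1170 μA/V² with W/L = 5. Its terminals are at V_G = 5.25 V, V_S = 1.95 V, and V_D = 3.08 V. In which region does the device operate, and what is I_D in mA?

V_GS = V_G − V_S = 5.25 − 1.95 = 3.3 V; V_DS = V_D − V_S = 3.08 − 1.95 = 1.13 V.
k_n = μ_nC_ox · (W/L) = 5.85 mA/V².
V_ov = V_GS − V_TN = 3.3 − 1.11 = 2.19 V.
Since V_DS = 1.13 V < V_ov = 2.19 V, the device is in the triode region.
I_D = k_n [V_ov · V_DS − ½ V_DS²] = 5.85 × [2.19 × 1.13 − 0.5 × 1.13²] = 10.7 mA.

Triode; I_D = 10.7 mA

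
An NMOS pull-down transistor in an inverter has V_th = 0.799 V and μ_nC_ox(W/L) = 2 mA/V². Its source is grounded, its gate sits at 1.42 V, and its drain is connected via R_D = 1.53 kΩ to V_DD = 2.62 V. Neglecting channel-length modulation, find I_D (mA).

I_D = 0.386 mA

V_GS = V_G = 1.42 V, so V_ov = 1.42 − 0.799 = 0.621 V.
Assume saturation: I_D = ½ k_n V_ov² = 0.5 × 2 × 0.621² = 0.386 mA, giving V_DS = V_DD − I_D R_D = 2.62 − 0.386 × 1.53 = 2.03 V.
V_DS = 2.03 V ≥ V_ov = 0.621 V, confirming saturation.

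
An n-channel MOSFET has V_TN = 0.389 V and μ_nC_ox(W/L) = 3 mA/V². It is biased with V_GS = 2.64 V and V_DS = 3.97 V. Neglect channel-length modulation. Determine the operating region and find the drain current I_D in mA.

V_ov = V_GS − V_TN = 2.64 − 0.389 = 2.25 V.
Since V_DS = 3.97 V ≥ V_ov = 2.25 V, the device is in saturation.
I_D = ½ k_n V_ov² = 0.5 × 3 × 2.25² = 7.6 mA.

Saturation; I_D = 7.60 mA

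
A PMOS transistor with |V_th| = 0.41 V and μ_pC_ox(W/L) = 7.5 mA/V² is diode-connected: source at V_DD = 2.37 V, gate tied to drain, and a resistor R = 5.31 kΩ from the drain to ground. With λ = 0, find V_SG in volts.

With gate tied to drain, V_SG = V_SD ≥ V_SG − |V_th|, so the device is in saturation.
KCL at the drain: ½ k_p (V_SG − |V_th|)² = (V_DD − V_SG)/R.
Let x = V_SG − 0.41. Then 19.9 x² + x − 1.96 = 0, giving x = 0.29 V (positive root), so V_SG = 0.7 V.
I_D = (V_DD − V_SG)/R = (2.37 − 0.7) / 5.31 = 0.315 mA.

V_SG = 0.700 V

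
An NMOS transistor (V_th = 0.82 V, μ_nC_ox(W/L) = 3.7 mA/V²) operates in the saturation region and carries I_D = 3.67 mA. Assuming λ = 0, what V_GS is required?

V_GS = 2.23 V

In saturation I_D = ½ k_n (V_GS − V_th)², so V_GS − V_th = √(2 I_D / k_n) = √(2 × 3.67 / 3.7) = 1.41 V.
V_GS = 0.82 + 1.41 = 2.23 V.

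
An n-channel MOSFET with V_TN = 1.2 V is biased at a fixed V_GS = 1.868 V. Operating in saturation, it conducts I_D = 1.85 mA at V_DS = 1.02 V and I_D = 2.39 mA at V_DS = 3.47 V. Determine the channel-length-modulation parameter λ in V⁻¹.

λ = 0.136 V⁻¹

With V_GS fixed, I_D ∝ (1 + λ V_DS) in saturation, so I_D2/I_D1 = (1 + λ V_DS2)/(1 + λ V_DS1).
2.39/1.85 = 1.292 = (1 + 3.47 λ)/(1 + 1.02 λ).
Solving: λ (I_D1 V_DS2 − I_D2 V_DS1) = I_D2 − I_D1, so λ = (2.39 − 1.85) / (1.85 × 3.47 − 2.39 × 1.02) = 0.54 / 3.98 = 0.136 V⁻¹.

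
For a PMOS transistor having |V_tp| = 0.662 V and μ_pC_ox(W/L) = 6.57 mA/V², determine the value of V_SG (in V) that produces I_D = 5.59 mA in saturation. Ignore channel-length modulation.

V_SG = 1.97 V

In saturation I_D = ½ k_p (V_SG − |V_tp|)², so V_SG − |V_tp| = √(2 I_D / k_p) = √(2 × 5.59 / 6.57) = 1.3 V.
V_SG = 0.662 + 1.3 = 1.97 V.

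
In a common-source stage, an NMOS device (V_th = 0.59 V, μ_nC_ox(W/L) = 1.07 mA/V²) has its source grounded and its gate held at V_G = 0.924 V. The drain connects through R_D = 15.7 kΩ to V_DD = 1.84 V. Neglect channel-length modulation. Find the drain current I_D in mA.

V_GS = V_G = 0.924 V, so V_ov = 0.924 − 0.59 = 0.334 V.
Assume saturation: I_D = ½ k_n V_ov² = 0.5 × 1.07 × 0.334² = 0.0597 mA, giving V_DS = V_DD − I_D R_D = 1.84 − 0.0597 × 15.7 = 0.903 V.
V_DS = 0.903 V ≥ V_ov = 0.334 V, confirming saturation.

I_D = 0.0597 mA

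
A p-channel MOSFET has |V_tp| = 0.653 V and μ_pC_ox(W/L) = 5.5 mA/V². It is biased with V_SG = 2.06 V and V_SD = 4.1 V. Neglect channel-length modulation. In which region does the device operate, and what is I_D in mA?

V_ov = V_SG − |V_tp| = 2.06 − 0.653 = 1.41 V.
Since V_SD = 4.1 V ≥ V_ov = 1.41 V, the device is in saturation.
I_D = ½ k_p V_ov² = 0.5 × 5.5 × 1.41² = 5.44 mA.

Saturation; I_D = 5.44 mA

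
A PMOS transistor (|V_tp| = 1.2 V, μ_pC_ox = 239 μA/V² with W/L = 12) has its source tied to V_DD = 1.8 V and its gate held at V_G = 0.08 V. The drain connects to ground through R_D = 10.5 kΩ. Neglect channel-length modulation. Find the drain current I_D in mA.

I_D = 0.160 mA

V_SG = V_DD − V_G = 1.8 − 0.08 = 1.72 V, so V_ov = 1.72 − 1.2 = 0.52 V.
k_p = μ_pC_ox · (W/L) = 2.868 mA/V².
Assume saturation: I_D = ½ k_p V_ov² = 0.5 × 2.868 × 0.52² = 0.388 mA, giving V_SD = V_DD − I_D R_D = 1.8 − 0.388 × 10.5 = -2.27 V.
But -2.27 V < V_ov = 0.52 V, so the device is actually in triode.
In triode I_D = k_p[V_ov V_SD − ½ V_SD²] and I_D = (V_DD − V_SD)/R_D. Equating: 15.1 V_SD² − 16.66 V_SD + 1.8 = 0, giving V_SD = 0.121 V (the root below V_ov).
I_D = (1.8 − 0.121) / 10.5 = 0.16 mA.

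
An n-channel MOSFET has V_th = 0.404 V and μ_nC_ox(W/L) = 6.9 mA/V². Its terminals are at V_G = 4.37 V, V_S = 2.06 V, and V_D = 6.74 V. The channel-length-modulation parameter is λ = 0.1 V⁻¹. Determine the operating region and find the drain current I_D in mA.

V_GS = V_G − V_S = 4.37 − 2.06 = 2.31 V; V_DS = V_D − V_S = 6.74 − 2.06 = 4.68 V.
V_ov = V_GS − V_th = 2.31 − 0.404 = 1.91 V.
Since V_DS = 4.68 V ≥ V_ov = 1.91 V, the device is in saturation.
I_D = ½ k_n V_ov² (1 + λ V_DS) = 0.5 × 6.9 × 1.91² × (1 + 0.1 × 4.68) = 18.4 mA.

Saturation; I_D = 18.4 mA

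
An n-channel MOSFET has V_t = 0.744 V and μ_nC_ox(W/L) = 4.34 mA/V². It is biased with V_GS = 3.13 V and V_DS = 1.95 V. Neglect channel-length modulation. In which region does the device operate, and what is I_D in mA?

Triode; I_D = 11.9 mA

V_ov = V_GS − V_t = 3.13 − 0.744 = 2.39 V.
Since V_DS = 1.95 V < V_ov = 2.39 V, the device is in the triode region.
I_D = k_n [V_ov · V_DS − ½ V_DS²] = 4.34 × [2.39 × 1.95 − 0.5 × 1.95²] = 11.9 mA.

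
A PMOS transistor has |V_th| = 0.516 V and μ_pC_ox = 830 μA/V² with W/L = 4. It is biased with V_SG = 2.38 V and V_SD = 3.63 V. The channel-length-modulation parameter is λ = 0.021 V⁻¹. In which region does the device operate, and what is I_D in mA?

Saturation; I_D = 6.21 mA

k_p = μ_pC_ox · (W/L) = 3.32 mA/V².
V_ov = V_SG − |V_th| = 2.38 − 0.516 = 1.86 V.
Since V_SD = 3.63 V ≥ V_ov = 1.86 V, the device is in saturation.
I_D = ½ k_p V_ov² (1 + λ V_SD) = 0.5 × 3.32 × 1.86² × (1 + 0.021 × 3.63) = 6.21 mA.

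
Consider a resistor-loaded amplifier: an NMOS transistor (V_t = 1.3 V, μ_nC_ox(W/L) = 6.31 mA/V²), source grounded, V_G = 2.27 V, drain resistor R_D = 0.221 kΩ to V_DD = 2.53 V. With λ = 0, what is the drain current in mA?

I_D = 2.97 mA

V_GS = V_G = 2.27 V, so V_ov = 2.27 − 1.3 = 0.97 V.
Assume saturation: I_D = ½ k_n V_ov² = 0.5 × 6.31 × 0.97² = 2.97 mA, giving V_DS = V_DD − I_D R_D = 2.53 − 2.97 × 0.221 = 1.87 V.
V_DS = 1.87 V ≥ V_ov = 0.97 V, confirming saturation.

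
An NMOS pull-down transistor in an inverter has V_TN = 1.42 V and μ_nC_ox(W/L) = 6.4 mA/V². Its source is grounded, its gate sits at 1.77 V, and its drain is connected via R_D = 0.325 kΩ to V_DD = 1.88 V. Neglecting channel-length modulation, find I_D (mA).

V_GS = V_G = 1.77 V, so V_ov = 1.77 − 1.42 = 0.35 V.
Assume saturation: I_D = ½ k_n V_ov² = 0.5 × 6.4 × 0.35² = 0.392 mA, giving V_DS = V_DD − I_D R_D = 1.88 − 0.392 × 0.325 = 1.75 V.
V_DS = 1.75 V ≥ V_ov = 0.35 V, confirming saturation.

I_D = 0.392 mA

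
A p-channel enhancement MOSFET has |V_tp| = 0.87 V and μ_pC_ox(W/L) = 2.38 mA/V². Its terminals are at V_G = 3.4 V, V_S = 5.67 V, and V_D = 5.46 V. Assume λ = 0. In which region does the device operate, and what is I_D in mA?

Triode; I_D = 0.647 mA

V_SG = V_S − V_G = 5.67 − 3.4 = 2.27 V; V_SD = V_S − V_D = 5.67 − 5.46 = 0.21 V.
V_ov = V_SG − |V_tp| = 2.27 − 0.87 = 1.4 V.
Since V_SD = 0.21 V < V_ov = 1.4 V, the device is in the triode region.
I_D = k_p [V_ov · V_SD − ½ V_SD²] = 2.38 × [1.4 × 0.21 − 0.5 × 0.21²] = 0.647 mA.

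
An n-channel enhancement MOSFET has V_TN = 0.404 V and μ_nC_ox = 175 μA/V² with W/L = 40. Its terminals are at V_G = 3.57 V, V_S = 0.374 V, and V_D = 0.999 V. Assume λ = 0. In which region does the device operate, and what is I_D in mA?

V_GS = V_G − V_S = 3.57 − 0.374 = 3.2 V; V_DS = V_D − V_S = 0.999 − 0.374 = 0.625 V.
k_n = μ_nC_ox · (W/L) = 7 mA/V².
V_ov = V_GS − V_TN = 3.2 − 0.404 = 2.79 V.
Since V_DS = 0.625 V < V_ov = 2.79 V, the device is in the triode region.
I_D = k_n [V_ov · V_DS − ½ V_DS²] = 7 × [2.79 × 0.625 − 0.5 × 0.625²] = 10.8 mA.

Triode; I_D = 10.8 mA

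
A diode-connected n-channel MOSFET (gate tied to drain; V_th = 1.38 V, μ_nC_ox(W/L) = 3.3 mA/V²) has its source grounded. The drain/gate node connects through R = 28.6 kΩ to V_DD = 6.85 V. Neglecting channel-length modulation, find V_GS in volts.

V_GS = 1.71 V

With gate tied to drain, V_GS = V_DS ≥ V_GS − V_th, so the device is in saturation.
KCL at the drain: ½ k_n (V_GS − V_th)² = (V_DD − V_GS)/R.
Let x = V_GS − 1.38. Then 47.2 x² + x − 5.47 = 0, giving x = 0.33 V (positive root), so V_GS = 1.71 V.
I_D = (V_DD − V_GS)/R = (6.85 − 1.71) / 28.6 = 0.18 mA.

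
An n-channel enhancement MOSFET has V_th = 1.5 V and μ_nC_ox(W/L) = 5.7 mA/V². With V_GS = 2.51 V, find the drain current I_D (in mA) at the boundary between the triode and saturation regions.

At the boundary V_DS = V_ov = V_GS − V_th = 2.51 − 1.5 = 1.01 V.
I_D = ½ k_n V_ov² = 0.5 × 5.7 × 1.01² = 2.91 mA.

I_D = 2.91 mA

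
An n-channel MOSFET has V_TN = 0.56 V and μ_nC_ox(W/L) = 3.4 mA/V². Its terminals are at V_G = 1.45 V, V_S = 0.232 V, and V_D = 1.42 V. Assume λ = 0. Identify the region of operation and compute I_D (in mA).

Saturation; I_D = 0.736 mA

V_GS = V_G − V_S = 1.45 − 0.232 = 1.22 V; V_DS = V_D − V_S = 1.42 − 0.232 = 1.19 V.
V_ov = V_GS − V_TN = 1.22 − 0.56 = 0.658 V.
Since V_DS = 1.19 V ≥ V_ov = 0.658 V, the device is in saturation.
I_D = ½ k_n V_ov² = 0.5 × 3.4 × 0.658² = 0.736 mA.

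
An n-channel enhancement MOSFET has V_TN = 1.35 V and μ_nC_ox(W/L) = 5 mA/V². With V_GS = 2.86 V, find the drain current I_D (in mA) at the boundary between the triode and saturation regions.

At the boundary V_DS = V_ov = V_GS − V_TN = 2.86 − 1.35 = 1.51 V.
I_D = ½ k_n V_ov² = 0.5 × 5 × 1.51² = 5.7 mA.

I_D = 5.70 mA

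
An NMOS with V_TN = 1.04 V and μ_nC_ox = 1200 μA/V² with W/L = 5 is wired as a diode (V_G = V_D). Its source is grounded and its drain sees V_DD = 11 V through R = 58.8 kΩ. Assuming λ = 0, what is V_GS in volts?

With gate tied to drain, V_GS = V_DS ≥ V_GS − V_TN, so the device is in saturation.
k_n = μ_nC_ox · (W/L) = 6 mA/V².
KCL at the drain: ½ k_n (V_GS − V_TN)² = (V_DD − V_GS)/R.
Let x = V_GS − 1.04. Then 176 x² + x − 9.96 = 0, giving x = 0.235 V (positive root), so V_GS = 1.27 V.
I_D = (V_DD − V_GS)/R = (11 − 1.27) / 58.8 = 0.165 mA.

V_GS = 1.27 V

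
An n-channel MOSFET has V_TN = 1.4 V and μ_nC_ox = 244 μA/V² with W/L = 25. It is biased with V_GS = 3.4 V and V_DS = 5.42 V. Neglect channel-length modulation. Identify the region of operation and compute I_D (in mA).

k_n = μ_nC_ox · (W/L) = 6.1 mA/V².
V_ov = V_GS − V_TN = 3.4 − 1.4 = 2 V.
Since V_DS = 5.42 V ≥ V_ov = 2 V, the device is in saturation.
I_D = ½ k_n V_ov² = 0.5 × 6.1 × 2² = 12.2 mA.

Saturation; I_D = 12.2 mA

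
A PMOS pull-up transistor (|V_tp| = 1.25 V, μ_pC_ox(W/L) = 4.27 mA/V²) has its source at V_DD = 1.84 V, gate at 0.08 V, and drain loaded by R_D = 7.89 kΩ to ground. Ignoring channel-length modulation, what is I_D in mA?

I_D = 0.219 mA

V_SG = V_DD − V_G = 1.84 − 0.08 = 1.76 V, so V_ov = 1.76 − 1.25 = 0.51 V.
Assume saturation: I_D = ½ k_p V_ov² = 0.5 × 4.27 × 0.51² = 0.555 mA, giving V_SD = V_DD − I_D R_D = 1.84 − 0.555 × 7.89 = -2.54 V.
But -2.54 V < V_ov = 0.51 V, so the device is actually in triode.
In triode I_D = k_p[V_ov V_SD − ½ V_SD²] and I_D = (V_DD − V_SD)/R_D. Equating: 16.8 V_SD² − 18.18 V_SD + 1.84 = 0, giving V_SD = 0.113 V (the root below V_ov).
I_D = (1.84 − 0.113) / 7.89 = 0.219 mA.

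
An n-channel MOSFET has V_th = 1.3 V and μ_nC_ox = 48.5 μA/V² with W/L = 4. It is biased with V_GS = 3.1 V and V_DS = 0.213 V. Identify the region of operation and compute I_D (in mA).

Triode; I_D = 0.0700 mA

k_n = μ_nC_ox · (W/L) = 0.194 mA/V².
V_ov = V_GS − V_th = 3.1 − 1.3 = 1.8 V.
Since V_DS = 0.213 V < V_ov = 1.8 V, the device is in the triode region.
I_D = k_n [V_ov · V_DS − ½ V_DS²] = 0.194 × [1.8 × 0.213 − 0.5 × 0.213²] = 0.07 mA.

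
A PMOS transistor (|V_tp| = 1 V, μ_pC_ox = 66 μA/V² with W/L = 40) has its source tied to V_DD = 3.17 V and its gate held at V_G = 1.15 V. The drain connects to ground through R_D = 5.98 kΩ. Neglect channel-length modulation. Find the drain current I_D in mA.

V_SG = V_DD − V_G = 3.17 − 1.15 = 2.02 V, so V_ov = 2.02 − 1 = 1.02 V.
k_p = μ_pC_ox · (W/L) = 2.64 mA/V².
Assume saturation: I_D = ½ k_p V_ov² = 0.5 × 2.64 × 1.02² = 1.37 mA, giving V_SD = V_DD − I_D R_D = 3.17 − 1.37 × 5.98 = -5.04 V.
But -5.04 V < V_ov = 1.02 V, so the device is actually in triode.
In triode I_D = k_p[V_ov V_SD − ½ V_SD²] and I_D = (V_DD − V_SD)/R_D. Equating: 7.89 V_SD² − 17.1 V_SD + 3.17 = 0, giving V_SD = 0.205 V (the root below V_ov).
I_D = (3.17 − 0.205) / 5.98 = 0.496 mA.

I_D = 0.496 mA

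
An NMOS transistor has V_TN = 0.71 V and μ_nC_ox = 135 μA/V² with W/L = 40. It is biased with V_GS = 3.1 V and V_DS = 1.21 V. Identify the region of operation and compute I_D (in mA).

k_n = μ_nC_ox · (W/L) = 5.4 mA/V².
V_ov = V_GS − V_TN = 3.1 − 0.71 = 2.39 V.
Since V_DS = 1.21 V < V_ov = 2.39 V, the device is in the triode region.
I_D = k_n [V_ov · V_DS − ½ V_DS²] = 5.4 × [2.39 × 1.21 − 0.5 × 1.21²] = 11.7 mA.

Triode; I_D = 11.7 mA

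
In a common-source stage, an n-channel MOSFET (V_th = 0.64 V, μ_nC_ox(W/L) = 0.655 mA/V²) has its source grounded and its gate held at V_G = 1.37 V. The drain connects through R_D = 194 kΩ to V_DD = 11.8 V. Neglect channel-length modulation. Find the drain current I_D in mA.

I_D = 0.0601 mA

V_GS = V_G = 1.37 V, so V_ov = 1.37 − 0.64 = 0.73 V.
Assume saturation: I_D = ½ k_n V_ov² = 0.5 × 0.655 × 0.73² = 0.175 mA, giving V_DS = V_DD − I_D R_D = 11.8 − 0.175 × 194 = -22.1 V.
But -22.1 V < V_ov = 0.73 V, so the device is actually in triode.
In triode I_D = k_n[V_ov V_DS − ½ V_DS²] and I_D = (V_DD − V_DS)/R_D. Equating: 63.5 V_DS² − 93.76 V_DS + 11.8 = 0, giving V_DS = 0.139 V (the root below V_ov).
I_D = (11.8 − 0.139) / 194 = 0.0601 mA.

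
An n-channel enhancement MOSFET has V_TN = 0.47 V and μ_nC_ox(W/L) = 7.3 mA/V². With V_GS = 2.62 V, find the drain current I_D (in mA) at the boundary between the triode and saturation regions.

I_D = 16.9 mA

At the boundary V_DS = V_ov = V_GS − V_TN = 2.62 − 0.47 = 2.15 V.
I_D = ½ k_n V_ov² = 0.5 × 7.3 × 2.15² = 16.9 mA.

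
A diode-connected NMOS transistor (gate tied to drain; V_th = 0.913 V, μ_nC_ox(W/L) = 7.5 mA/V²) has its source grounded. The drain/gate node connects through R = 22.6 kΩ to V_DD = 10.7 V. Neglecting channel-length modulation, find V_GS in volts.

With gate tied to drain, V_GS = V_DS ≥ V_GS − V_th, so the device is in saturation.
KCL at the drain: ½ k_n (V_GS − V_th)² = (V_DD − V_GS)/R.
Let x = V_GS − 0.913. Then 84.8 x² + x − 9.787 = 0, giving x = 0.334 V (positive root), so V_GS = 1.25 V.
I_D = (V_DD − V_GS)/R = (10.7 − 1.25) / 22.6 = 0.418 mA.

V_GS = 1.25 V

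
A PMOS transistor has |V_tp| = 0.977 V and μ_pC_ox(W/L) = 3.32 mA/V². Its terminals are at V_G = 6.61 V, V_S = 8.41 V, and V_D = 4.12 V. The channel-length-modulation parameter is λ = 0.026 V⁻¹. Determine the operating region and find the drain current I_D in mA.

V_SG = V_S − V_G = 8.41 − 6.61 = 1.8 V; V_SD = V_S − V_D = 8.41 − 4.12 = 4.29 V.
V_ov = V_SG − |V_tp| = 1.8 − 0.977 = 0.823 V.
Since V_SD = 4.29 V ≥ V_ov = 0.823 V, the device is in saturation.
I_D = ½ k_p V_ov² (1 + λ V_SD) = 0.5 × 3.32 × 0.823² × (1 + 0.026 × 4.29) = 1.25 mA.

Saturation; I_D = 1.25 mA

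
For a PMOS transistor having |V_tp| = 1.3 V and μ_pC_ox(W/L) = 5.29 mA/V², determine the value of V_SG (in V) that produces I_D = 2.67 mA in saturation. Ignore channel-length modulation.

In saturation I_D = ½ k_p (V_SG − |V_tp|)², so V_SG − |V_tp| = √(2 I_D / k_p) = √(2 × 2.67 / 5.29) = 1 V.
V_SG = 1.3 + 1 = 2.3 V.

V_SG = 2.30 V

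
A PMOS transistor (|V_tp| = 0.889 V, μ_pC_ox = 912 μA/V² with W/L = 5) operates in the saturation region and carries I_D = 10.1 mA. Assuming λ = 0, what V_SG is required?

k_p = μ_pC_ox · (W/L) = 4.56 mA/V².
In saturation I_D = ½ k_p (V_SG − |V_tp|)², so V_SG − |V_tp| = √(2 I_D / k_p) = √(2 × 10.1 / 4.56) = 2.1 V.
V_SG = 0.889 + 2.1 = 2.99 V.

V_SG = 2.99 V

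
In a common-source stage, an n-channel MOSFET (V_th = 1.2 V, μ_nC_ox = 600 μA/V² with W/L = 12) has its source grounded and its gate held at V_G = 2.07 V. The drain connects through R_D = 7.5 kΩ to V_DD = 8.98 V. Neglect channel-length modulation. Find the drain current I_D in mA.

V_GS = V_G = 2.07 V, so V_ov = 2.07 − 1.2 = 0.87 V.
k_n = μ_nC_ox · (W/L) = 7.2 mA/V².
Assume saturation: I_D = ½ k_n V_ov² = 0.5 × 7.2 × 0.87² = 2.72 mA, giving V_DS = V_DD − I_D R_D = 8.98 − 2.72 × 7.5 = -11.5 V.
But -11.5 V < V_ov = 0.87 V, so the device is actually in triode.
In triode I_D = k_n[V_ov V_DS − ½ V_DS²] and I_D = (V_DD − V_DS)/R_D. Equating: 27 V_DS² − 47.98 V_DS + 8.98 = 0, giving V_DS = 0.213 V (the root below V_ov).
I_D = (8.98 − 0.213) / 7.5 = 1.17 mA.

I_D = 1.17 mA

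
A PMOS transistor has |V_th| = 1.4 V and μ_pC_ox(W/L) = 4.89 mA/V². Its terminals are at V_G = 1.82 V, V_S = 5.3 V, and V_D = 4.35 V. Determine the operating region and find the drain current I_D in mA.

Triode; I_D = 7.46 mA

V_SG = V_S − V_G = 5.3 − 1.82 = 3.48 V; V_SD = V_S − V_D = 5.3 − 4.35 = 0.95 V.
V_ov = V_SG − |V_th| = 3.48 − 1.4 = 2.08 V.
Since V_SD = 0.95 V < V_ov = 2.08 V, the device is in the triode region.
I_D = k_p [V_ov · V_SD − ½ V_SD²] = 4.89 × [2.08 × 0.95 − 0.5 × 0.95²] = 7.46 mA.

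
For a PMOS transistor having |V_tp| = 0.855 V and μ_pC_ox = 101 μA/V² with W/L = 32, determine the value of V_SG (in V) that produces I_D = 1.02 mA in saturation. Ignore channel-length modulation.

k_p = μ_pC_ox · (W/L) = 3.232 mA/V².
In saturation I_D = ½ k_p (V_SG − |V_tp|)², so V_SG − |V_tp| = √(2 I_D / k_p) = √(2 × 1.02 / 3.232) = 0.794 V.
V_SG = 0.855 + 0.794 = 1.65 V.

V_SG = 1.65 V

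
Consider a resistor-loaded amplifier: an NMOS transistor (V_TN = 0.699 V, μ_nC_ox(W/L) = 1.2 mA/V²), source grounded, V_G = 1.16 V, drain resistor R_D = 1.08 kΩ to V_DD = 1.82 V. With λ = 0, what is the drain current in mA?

V_GS = V_G = 1.16 V, so V_ov = 1.16 − 0.699 = 0.461 V.
Assume saturation: I_D = ½ k_n V_ov² = 0.5 × 1.2 × 0.461² = 0.128 mA, giving V_DS = V_DD − I_D R_D = 1.82 − 0.128 × 1.08 = 1.68 V.
V_DS = 1.68 V ≥ V_ov = 0.461 V, confirming saturation.

I_D = 0.128 mA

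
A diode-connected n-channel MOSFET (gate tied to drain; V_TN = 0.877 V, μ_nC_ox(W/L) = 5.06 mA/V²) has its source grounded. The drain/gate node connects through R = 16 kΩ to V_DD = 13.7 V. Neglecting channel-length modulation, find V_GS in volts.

With gate tied to drain, V_GS = V_DS ≥ V_GS − V_TN, so the device is in saturation.
KCL at the drain: ½ k_n (V_GS − V_TN)² = (V_DD − V_GS)/R.
Let x = V_GS − 0.877. Then 40.5 x² + x − 12.82 = 0, giving x = 0.551 V (positive root), so V_GS = 1.43 V.
I_D = (V_DD − V_GS)/R = (13.7 − 1.43) / 16 = 0.767 mA.

V_GS = 1.43 V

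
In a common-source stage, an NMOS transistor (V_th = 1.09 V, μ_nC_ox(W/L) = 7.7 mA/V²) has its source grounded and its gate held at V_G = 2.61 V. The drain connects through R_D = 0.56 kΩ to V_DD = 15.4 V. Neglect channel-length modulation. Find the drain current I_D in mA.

V_GS = V_G = 2.61 V, so V_ov = 2.61 − 1.09 = 1.52 V.
Assume saturation: I_D = ½ k_n V_ov² = 0.5 × 7.7 × 1.52² = 8.9 mA, giving V_DS = V_DD − I_D R_D = 15.4 − 8.9 × 0.56 = 10.4 V.
V_DS = 10.4 V ≥ V_ov = 1.52 V, confirming saturation.

I_D = 8.90 mA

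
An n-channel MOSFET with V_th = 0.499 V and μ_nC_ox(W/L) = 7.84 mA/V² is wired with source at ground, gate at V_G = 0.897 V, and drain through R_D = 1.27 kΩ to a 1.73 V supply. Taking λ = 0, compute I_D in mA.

I_D = 0.621 mA

V_GS = V_G = 0.897 V, so V_ov = 0.897 − 0.499 = 0.398 V.
Assume saturation: I_D = ½ k_n V_ov² = 0.5 × 7.84 × 0.398² = 0.621 mA, giving V_DS = V_DD − I_D R_D = 1.73 − 0.621 × 1.27 = 0.941 V.
V_DS = 0.941 V ≥ V_ov = 0.398 V, confirming saturation.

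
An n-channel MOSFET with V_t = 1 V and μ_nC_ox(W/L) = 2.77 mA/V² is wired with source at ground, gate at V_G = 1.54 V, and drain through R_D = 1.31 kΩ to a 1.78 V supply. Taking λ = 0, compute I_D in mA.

I_D = 0.404 mA

V_GS = V_G = 1.54 V, so V_ov = 1.54 − 1 = 0.54 V.
Assume saturation: I_D = ½ k_n V_ov² = 0.5 × 2.77 × 0.54² = 0.404 mA, giving V_DS = V_DD − I_D R_D = 1.78 − 0.404 × 1.31 = 1.25 V.
V_DS = 1.25 V ≥ V_ov = 0.54 V, confirming saturation.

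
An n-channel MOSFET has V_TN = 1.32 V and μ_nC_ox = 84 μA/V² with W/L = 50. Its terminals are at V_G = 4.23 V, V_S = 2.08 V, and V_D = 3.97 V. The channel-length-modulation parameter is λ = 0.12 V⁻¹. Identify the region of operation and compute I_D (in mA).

V_GS = V_G − V_S = 4.23 − 2.08 = 2.15 V; V_DS = V_D − V_S = 3.97 − 2.08 = 1.89 V.
k_n = μ_nC_ox · (W/L) = 4.2 mA/V².
V_ov = V_GS − V_TN = 2.15 − 1.32 = 0.83 V.
Since V_DS = 1.89 V ≥ V_ov = 0.83 V, the device is in saturation.
I_D = ½ k_n V_ov² (1 + λ V_DS) = 0.5 × 4.2 × 0.83² × (1 + 0.12 × 1.89) = 1.77 mA.

Saturation; I_D = 1.77 mA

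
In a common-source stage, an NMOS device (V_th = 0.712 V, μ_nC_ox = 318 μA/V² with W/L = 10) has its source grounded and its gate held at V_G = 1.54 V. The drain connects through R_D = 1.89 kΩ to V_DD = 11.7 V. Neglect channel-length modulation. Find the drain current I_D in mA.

V_GS = V_G = 1.54 V, so V_ov = 1.54 − 0.712 = 0.828 V.
k_n = μ_nC_ox · (W/L) = 3.18 mA/V².
Assume saturation: I_D = ½ k_n V_ov² = 0.5 × 3.18 × 0.828² = 1.09 mA, giving V_DS = V_DD − I_D R_D = 11.7 − 1.09 × 1.89 = 9.64 V.
V_DS = 9.64 V ≥ V_ov = 0.828 V, confirming saturation.

I_D = 1.09 mA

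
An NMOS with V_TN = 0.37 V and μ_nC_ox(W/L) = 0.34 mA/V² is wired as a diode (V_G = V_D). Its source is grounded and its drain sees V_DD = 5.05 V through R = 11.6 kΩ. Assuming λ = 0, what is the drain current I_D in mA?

I_D = 0.291 mA

With gate tied to drain, V_GS = V_DS ≥ V_GS − V_TN, so the device is in saturation.
KCL at the drain: ½ k_n (V_GS − V_TN)² = (V_DD − V_GS)/R.
Let x = V_GS − 0.37. Then 1.97 x² + x − 4.68 = 0, giving x = 1.31 V (positive root), so V_GS = 1.68 V.
I_D = (V_DD − V_GS)/R = (5.05 − 1.68) / 11.6 = 0.291 mA.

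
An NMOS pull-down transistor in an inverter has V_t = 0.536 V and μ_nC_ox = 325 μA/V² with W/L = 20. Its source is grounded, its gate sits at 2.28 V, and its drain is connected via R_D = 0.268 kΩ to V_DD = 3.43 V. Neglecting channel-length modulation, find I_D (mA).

I_D = 8.62 mA

V_GS = V_G = 2.28 V, so V_ov = 2.28 − 0.536 = 1.74 V.
k_n = μ_nC_ox · (W/L) = 6.5 mA/V².
Assume saturation: I_D = ½ k_n V_ov² = 0.5 × 6.5 × 1.74² = 9.88 mA, giving V_DS = V_DD − I_D R_D = 3.43 − 9.88 × 0.268 = 0.781 V.
But 0.781 V < V_ov = 1.74 V, so the device is actually in triode.
In triode I_D = k_n[V_ov V_DS − ½ V_DS²] and I_D = (V_DD − V_DS)/R_D. Equating: 0.871 V_DS² − 4.038 V_DS + 3.43 = 0, giving V_DS = 1.12 V (the root below V_ov).
I_D = (3.43 − 1.12) / 0.268 = 8.62 mA.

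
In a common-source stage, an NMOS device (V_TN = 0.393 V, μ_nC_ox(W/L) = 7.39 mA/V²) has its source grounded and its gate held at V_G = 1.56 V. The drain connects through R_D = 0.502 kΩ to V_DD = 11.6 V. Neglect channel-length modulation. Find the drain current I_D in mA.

V_GS = V_G = 1.56 V, so V_ov = 1.56 − 0.393 = 1.17 V.
Assume saturation: I_D = ½ k_n V_ov² = 0.5 × 7.39 × 1.17² = 5.03 mA, giving V_DS = V_DD − I_D R_D = 11.6 − 5.03 × 0.502 = 9.07 V.
V_DS = 9.07 V ≥ V_ov = 1.17 V, confirming saturation.

I_D = 5.03 mA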